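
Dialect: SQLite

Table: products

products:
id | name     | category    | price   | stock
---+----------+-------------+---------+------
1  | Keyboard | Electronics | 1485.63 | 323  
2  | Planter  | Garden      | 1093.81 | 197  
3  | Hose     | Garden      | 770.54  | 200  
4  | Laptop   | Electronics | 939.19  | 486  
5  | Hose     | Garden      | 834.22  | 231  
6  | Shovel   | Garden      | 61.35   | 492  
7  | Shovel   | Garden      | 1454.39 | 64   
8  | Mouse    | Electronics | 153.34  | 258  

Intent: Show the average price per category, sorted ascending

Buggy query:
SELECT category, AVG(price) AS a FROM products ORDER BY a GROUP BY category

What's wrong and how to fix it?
Bug: GROUP BY must precede ORDER BY

Fix: Move ORDER BY to the end, after GROUP BY

Corrected query:
SELECT category, AVG(price) AS a FROM products GROUP BY category ORDER BY a

Result:
category    | a         
------------+-----------
Garden      | 842.862   
Electronics | 859.386667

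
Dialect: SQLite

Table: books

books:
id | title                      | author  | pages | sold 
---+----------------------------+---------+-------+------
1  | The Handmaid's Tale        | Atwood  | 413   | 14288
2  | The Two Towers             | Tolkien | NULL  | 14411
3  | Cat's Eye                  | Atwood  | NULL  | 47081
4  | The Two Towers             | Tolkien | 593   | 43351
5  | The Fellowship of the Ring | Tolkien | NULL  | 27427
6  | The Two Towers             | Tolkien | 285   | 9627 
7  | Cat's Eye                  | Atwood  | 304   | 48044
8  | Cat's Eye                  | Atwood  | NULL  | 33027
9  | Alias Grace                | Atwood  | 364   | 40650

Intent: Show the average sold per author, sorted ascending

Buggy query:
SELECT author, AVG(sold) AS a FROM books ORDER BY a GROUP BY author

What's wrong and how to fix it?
Bug: ORDER BY appears before GROUP BY; SQL clause order requires GROUP BY first

Fix: Reorder: SELECT … FROM … GROUP BY … ORDER BY …

Corrected query:
SELECT author, AVG(sold) AS a FROM books GROUP BY author ORDER BY a

Result:
author  | a    
--------+------
Tolkien | 23704
Atwood  | 36618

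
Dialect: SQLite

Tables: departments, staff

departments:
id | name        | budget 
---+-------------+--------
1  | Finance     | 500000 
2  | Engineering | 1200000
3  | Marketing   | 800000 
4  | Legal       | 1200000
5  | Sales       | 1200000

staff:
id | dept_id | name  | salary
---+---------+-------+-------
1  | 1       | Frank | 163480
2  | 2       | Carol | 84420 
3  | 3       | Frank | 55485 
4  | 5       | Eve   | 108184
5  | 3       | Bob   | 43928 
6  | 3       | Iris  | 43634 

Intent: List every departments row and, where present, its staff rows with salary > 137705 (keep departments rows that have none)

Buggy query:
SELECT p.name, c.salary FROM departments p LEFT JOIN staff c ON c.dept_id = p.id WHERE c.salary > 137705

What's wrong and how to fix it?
Bug: Filtering c.salary in WHERE discards the NULL rows produced by LEFT JOIN, turning it into an inner join

Fix: Put 'c.salary > 137705' in the JOIN's ON clause instead of WHERE

Corrected query:
SELECT p.name, c.salary FROM departments p LEFT JOIN staff c ON c.dept_id = p.id AND c.salary > 137705

Result:
name        | salary
------------+-------
Finance     | 163480
Engineering | NULL  
Marketing   | NULL  
Legal       | NULL  
Sales       | NULL  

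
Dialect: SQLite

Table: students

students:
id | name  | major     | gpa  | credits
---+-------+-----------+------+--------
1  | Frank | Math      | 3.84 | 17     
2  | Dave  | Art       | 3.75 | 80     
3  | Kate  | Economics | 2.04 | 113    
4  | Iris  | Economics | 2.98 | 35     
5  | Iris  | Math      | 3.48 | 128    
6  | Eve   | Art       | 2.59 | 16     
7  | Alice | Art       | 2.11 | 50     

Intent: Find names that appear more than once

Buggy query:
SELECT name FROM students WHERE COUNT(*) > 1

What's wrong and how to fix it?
Bug: WHERE can't reference COUNT(*); aggregates are computed after WHERE

Fix: GROUP BY name, then filter groups with HAVING COUNT(*) > 1

Corrected query:
SELECT name FROM students GROUP BY name HAVING COUNT(*) > 1

Result:
name
----
Iris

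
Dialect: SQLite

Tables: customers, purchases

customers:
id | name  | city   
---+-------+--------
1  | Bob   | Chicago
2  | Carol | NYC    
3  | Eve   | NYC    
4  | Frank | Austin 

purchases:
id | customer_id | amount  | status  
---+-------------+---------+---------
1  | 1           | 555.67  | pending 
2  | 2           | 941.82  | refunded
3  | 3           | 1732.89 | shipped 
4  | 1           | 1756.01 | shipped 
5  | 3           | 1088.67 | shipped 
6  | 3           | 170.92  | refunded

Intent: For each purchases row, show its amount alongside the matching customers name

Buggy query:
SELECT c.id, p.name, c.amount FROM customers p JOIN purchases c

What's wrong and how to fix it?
Bug: Missing join condition: each purchases row is matched to all customers rows instead of just its own

Fix: Specify the join condition linking the foreign key to the parent id

Corrected query:
SELECT c.id, p.name, c.amount FROM customers p JOIN purchases c ON c.customer_id = p.id

Result:
id | name  | amount 
---+-------+--------
1  | Bob   | 555.67 
2  | Carol | 941.82 
3  | Eve   | 1732.89
4  | Bob   | 1756.01
5  | Eve   | 1088.67
6  | Eve   | 170.92 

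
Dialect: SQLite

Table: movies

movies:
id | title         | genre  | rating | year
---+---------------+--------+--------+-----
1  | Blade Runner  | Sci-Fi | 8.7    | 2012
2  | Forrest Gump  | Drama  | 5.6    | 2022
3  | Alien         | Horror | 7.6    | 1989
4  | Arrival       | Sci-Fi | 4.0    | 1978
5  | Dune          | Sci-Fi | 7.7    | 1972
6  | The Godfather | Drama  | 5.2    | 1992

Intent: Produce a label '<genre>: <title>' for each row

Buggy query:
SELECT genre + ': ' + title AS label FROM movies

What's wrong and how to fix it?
Bug: '+' is numeric addition; on text columns SQLite converts them to 0 instead of concatenating

Fix: Replace + with || to concatenate text

Corrected query:
SELECT genre || ': ' || title AS label FROM movies

Result:
label               
--------------------
Sci-Fi: Blade Runner
Drama: Forrest Gump 
Horror: Alien       
Sci-Fi: Arrival     
Sci-Fi: Dune        
Drama: The Godfather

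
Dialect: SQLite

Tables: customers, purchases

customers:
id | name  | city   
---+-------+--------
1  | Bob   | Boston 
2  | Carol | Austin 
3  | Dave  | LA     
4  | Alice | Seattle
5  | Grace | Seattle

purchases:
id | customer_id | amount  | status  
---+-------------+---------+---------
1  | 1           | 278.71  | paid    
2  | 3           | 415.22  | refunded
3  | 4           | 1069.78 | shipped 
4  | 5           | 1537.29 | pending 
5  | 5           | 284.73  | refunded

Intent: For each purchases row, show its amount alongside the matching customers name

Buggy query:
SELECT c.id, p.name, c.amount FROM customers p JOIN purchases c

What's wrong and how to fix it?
Bug: Missing join condition: each purchases row is matched to all customers rows instead of just its own

Fix: Specify the join condition linking the foreign key to the parent id

Corrected query:
SELECT c.id, p.name, c.amount FROM customers p JOIN purchases c ON c.customer_id = p.id

Result:
id | name  | amount 
---+-------+--------
1  | Bob   | 278.71 
2  | Dave  | 415.22 
3  | Alice | 1069.78
4  | Grace | 1537.29
5  | Grace | 284.73 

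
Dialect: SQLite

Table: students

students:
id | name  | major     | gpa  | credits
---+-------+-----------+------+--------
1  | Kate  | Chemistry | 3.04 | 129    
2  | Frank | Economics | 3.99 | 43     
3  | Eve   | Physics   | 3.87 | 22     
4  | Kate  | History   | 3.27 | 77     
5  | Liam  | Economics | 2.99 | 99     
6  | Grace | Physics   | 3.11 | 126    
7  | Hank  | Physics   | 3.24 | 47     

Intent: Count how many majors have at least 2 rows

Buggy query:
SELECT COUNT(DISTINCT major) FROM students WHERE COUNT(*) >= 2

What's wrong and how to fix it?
Bug: WHERE filters individual rows, not groups, so a group-level COUNT is invalid there

Fix: Group first with HAVING COUNT(*) >= 2, then COUNT the resulting groups

Corrected query:
SELECT COUNT(*) FROM (SELECT major FROM students GROUP BY major HAVING COUNT(*) >= 2)

Result:
COUNT(*)
--------
2       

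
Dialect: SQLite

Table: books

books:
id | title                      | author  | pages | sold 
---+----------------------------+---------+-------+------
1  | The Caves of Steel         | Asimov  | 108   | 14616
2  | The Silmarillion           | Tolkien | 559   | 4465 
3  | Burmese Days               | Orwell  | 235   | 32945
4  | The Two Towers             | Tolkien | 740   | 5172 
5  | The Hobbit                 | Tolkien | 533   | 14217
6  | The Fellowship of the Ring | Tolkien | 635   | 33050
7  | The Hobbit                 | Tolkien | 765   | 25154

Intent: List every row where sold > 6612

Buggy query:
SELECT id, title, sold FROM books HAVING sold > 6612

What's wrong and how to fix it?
Bug: This is a non-aggregate query (no GROUP BY, no aggregates), so in SQLite the HAVING clause is invalid here; a row-level condition belongs in WHERE

Fix: Use WHERE for row-level filtering

Corrected query:
SELECT id, title, sold FROM books WHERE sold > 6612

Result:
id | title                      | sold 
---+----------------------------+------
1  | The Caves of Steel         | 14616
3  | Burmese Days               | 32945
5  | The Hobbit                 | 14217
6  | The Fellowship of the Ring | 33050
7  | The Hobbit                 | 25154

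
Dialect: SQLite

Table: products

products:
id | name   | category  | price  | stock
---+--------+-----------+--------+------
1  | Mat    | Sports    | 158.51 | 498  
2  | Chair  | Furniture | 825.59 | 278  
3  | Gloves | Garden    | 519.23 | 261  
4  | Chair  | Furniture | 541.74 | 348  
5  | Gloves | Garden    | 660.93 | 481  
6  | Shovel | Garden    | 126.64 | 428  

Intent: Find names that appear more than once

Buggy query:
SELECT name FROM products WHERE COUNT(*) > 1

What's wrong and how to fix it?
Bug: COUNT(*) is an aggregate and cannot be used in WHERE

Fix: Group first, then use HAVING for the count condition

Corrected query:
SELECT name FROM products GROUP BY name HAVING COUNT(*) > 1

Result:
name  
------
Chair 
Gloves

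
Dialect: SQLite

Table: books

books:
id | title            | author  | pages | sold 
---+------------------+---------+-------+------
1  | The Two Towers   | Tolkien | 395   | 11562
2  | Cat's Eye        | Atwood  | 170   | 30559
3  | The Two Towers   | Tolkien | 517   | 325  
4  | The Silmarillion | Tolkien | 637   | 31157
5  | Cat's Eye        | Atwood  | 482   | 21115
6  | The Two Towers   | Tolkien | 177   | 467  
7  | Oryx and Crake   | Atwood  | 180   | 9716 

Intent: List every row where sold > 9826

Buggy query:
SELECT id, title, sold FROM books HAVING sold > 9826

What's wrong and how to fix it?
Bug: This is a non-aggregate query (no GROUP BY, no aggregates), so in SQLite the HAVING clause is invalid here; a row-level condition belongs in WHERE

Fix: Use WHERE for row-level filtering

Corrected query:
SELECT id, title, sold FROM books WHERE sold > 9826

Result:
id | title            | sold 
---+------------------+------
1  | The Two Towers   | 11562
2  | Cat's Eye        | 30559
4  | The Silmarillion | 31157
5  | Cat's Eye        | 21115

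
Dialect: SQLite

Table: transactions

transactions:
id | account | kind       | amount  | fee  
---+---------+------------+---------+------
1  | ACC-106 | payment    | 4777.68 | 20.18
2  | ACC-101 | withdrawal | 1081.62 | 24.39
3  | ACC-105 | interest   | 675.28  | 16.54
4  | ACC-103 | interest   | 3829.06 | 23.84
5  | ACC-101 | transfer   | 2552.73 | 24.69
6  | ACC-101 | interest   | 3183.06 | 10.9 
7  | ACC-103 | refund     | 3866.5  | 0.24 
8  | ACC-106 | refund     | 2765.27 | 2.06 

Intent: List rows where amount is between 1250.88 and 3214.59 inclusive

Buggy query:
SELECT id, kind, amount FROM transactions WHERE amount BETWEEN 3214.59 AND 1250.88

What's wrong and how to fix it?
Bug: The bounds are reversed; BETWEEN a AND b requires a <= b to match anything

Fix: Write BETWEEN 1250.88 AND 3214.59

Corrected query:
SELECT id, kind, amount FROM transactions WHERE amount BETWEEN 1250.88 AND 3214.59

Result:
id | kind     | amount 
---+----------+--------
5  | transfer | 2552.73
6  | interest | 3183.06
8  | refund   | 2765.27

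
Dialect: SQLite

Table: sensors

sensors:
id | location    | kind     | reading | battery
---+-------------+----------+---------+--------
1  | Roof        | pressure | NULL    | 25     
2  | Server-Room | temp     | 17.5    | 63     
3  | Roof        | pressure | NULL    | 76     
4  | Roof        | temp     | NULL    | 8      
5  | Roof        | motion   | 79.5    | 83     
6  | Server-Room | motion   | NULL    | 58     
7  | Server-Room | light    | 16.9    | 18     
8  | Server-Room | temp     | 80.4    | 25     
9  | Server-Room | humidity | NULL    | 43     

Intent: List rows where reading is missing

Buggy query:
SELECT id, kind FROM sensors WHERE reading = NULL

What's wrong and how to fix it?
Bug: '= NULL' is always unknown in SQL three-valued logic, so no rows match

Fix: Replace '= NULL' with 'IS NULL'

Corrected query:
SELECT id, kind FROM sensors WHERE reading IS NULL

Result:
id | kind    
---+---------
1  | pressure
3  | pressure
4  | temp    
6  | motion  
9  | humidity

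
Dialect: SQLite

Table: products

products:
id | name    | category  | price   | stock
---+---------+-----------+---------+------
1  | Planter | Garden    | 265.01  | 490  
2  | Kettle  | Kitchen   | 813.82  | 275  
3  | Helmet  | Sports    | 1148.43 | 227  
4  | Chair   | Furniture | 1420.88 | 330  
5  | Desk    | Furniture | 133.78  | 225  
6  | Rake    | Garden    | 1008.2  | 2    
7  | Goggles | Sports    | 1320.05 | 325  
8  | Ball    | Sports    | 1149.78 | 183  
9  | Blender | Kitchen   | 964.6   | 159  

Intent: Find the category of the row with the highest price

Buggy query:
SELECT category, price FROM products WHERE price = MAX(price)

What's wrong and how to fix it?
Bug: WHERE is evaluated per row; an aggregate over the whole table isn't defined there

Fix: Wrap MAX in a scalar subquery so WHERE compares against a single value

Corrected query:
SELECT category, price FROM products WHERE price = (SELECT MAX(price) FROM products)

Result:
category  | price  
----------+--------
Furniture | 1420.88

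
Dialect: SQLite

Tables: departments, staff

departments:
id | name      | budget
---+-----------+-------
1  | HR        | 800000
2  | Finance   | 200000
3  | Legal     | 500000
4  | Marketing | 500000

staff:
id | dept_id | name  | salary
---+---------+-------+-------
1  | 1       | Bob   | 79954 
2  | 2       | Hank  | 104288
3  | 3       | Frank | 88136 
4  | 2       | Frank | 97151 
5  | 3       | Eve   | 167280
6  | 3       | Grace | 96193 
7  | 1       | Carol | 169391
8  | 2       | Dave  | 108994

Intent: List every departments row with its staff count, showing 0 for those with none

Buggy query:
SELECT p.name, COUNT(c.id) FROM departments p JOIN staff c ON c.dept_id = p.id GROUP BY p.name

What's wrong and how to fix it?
Bug: INNER JOIN drops departments rows that have no matching staff rows

Fix: Use LEFT JOIN so parents without children still appear (COUNT(c.id) gives 0)

Corrected query:
SELECT p.name, COUNT(c.id) FROM departments p LEFT JOIN staff c ON c.dept_id = p.id GROUP BY p.name

Result:
name      | COUNT(c.id)
----------+------------
Finance   | 3          
HR        | 2          
Legal     | 3          
Marketing | 0          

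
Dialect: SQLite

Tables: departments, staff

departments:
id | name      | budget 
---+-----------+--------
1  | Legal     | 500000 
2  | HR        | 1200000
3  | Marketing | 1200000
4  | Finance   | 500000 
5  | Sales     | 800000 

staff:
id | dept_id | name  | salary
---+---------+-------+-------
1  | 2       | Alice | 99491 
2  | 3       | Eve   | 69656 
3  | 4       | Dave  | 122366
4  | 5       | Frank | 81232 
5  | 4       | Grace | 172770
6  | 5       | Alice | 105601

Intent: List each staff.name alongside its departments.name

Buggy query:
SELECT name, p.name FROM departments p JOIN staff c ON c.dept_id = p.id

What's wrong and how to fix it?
Bug: Both tables have a 'name' column; the unqualified reference is ambiguous

Fix: Prefix ambiguous columns with the table alias

Corrected query:
SELECT c.name, p.name FROM departments p JOIN staff c ON c.dept_id = p.id

Result:
name  | name     
------+----------
Alice | HR       
Eve   | Marketing
Dave  | Finance  
Frank | Sales    
Grace | Finance  
Alice | Sales    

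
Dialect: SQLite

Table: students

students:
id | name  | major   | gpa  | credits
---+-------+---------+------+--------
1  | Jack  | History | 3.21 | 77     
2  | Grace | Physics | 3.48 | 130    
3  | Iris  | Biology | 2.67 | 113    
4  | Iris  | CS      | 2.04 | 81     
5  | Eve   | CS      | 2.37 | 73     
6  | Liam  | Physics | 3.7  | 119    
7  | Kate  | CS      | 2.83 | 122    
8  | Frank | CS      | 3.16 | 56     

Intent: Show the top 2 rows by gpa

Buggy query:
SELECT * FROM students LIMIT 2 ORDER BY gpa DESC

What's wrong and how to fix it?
Bug: LIMIT must come after ORDER BY

Fix: Swap the clauses: ORDER BY first, then LIMIT

Corrected query:
SELECT * FROM students ORDER BY gpa DESC LIMIT 2

Result:
id | name  | major   | gpa  | credits
---+-------+---------+------+--------
6  | Liam  | Physics | 3.7  | 119    
2  | Grace | Physics | 3.48 | 130    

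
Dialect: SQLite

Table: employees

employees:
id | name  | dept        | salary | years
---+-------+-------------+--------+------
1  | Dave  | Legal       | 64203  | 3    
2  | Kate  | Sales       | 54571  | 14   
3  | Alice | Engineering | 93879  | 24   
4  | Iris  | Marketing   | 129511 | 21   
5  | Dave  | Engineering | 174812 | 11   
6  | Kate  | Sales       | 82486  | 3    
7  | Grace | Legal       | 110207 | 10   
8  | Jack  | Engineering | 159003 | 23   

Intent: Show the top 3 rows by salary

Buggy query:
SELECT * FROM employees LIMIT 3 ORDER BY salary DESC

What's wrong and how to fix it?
Bug: ORDER BY cannot follow LIMIT; LIMIT is the final clause

Fix: Swap the clauses: ORDER BY first, then LIMIT

Corrected query:
SELECT * FROM employees ORDER BY salary DESC LIMIT 3

Result:
id | name | dept        | salary | years
---+------+-------------+--------+------
5  | Dave | Engineering | 174812 | 11   
8  | Jack | Engineering | 159003 | 23   
4  | Iris | Marketing   | 129511 | 21   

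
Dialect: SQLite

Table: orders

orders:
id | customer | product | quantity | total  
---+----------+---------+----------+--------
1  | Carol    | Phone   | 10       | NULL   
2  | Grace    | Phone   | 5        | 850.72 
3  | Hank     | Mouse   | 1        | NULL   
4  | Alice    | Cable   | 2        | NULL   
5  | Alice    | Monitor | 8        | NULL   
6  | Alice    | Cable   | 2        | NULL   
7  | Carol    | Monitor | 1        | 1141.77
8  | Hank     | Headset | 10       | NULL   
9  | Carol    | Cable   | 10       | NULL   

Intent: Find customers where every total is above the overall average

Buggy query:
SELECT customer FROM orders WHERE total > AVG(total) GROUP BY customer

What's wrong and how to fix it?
Bug: WHERE evaluates per row before aggregation, so AVG() is unavailable

Fix: Use a subquery for AVG and a HAVING MIN(...) filter so the condition holds for every row in the group

Corrected query:
SELECT customer FROM orders GROUP BY customer HAVING MIN(total) > (SELECT AVG(total) FROM orders)

Result:
customer
--------
Carol   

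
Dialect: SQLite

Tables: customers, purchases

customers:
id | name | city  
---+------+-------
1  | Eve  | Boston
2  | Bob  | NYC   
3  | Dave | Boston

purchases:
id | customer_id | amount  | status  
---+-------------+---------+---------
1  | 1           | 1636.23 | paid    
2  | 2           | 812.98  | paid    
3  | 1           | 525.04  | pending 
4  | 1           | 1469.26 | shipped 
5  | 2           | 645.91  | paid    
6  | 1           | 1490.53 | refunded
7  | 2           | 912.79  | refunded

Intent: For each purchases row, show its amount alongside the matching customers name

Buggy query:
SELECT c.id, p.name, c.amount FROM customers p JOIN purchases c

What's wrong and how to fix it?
Bug: Missing join condition: each purchases row is matched to all customers rows instead of just its own

Fix: Specify the join condition linking the foreign key to the parent id

Corrected query:
SELECT c.id, p.name, c.amount FROM customers p JOIN purchases c ON c.customer_id = p.id

Result:
id | name | amount 
---+------+--------
1  | Eve  | 1636.23
2  | Bob  | 812.98 
3  | Eve  | 525.04 
4  | Eve  | 1469.26
5  | Bob  | 645.91 
6  | Eve  | 1490.53
7  | Bob  | 912.79 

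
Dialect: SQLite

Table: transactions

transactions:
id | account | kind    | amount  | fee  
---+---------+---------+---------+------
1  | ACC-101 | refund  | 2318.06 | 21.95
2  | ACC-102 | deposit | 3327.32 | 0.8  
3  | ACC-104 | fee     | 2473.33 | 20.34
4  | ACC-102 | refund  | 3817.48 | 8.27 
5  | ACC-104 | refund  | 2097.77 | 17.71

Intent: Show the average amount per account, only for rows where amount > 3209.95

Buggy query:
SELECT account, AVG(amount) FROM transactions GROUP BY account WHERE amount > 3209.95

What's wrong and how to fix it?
Bug: WHERE cannot follow GROUP BY

Fix: Move the WHERE clause before GROUP BY

Corrected query:
SELECT account, AVG(amount) FROM transactions WHERE amount > 3209.95 GROUP BY account

Result:
account | AVG(amount)
--------+------------
ACC-102 | 3572.4     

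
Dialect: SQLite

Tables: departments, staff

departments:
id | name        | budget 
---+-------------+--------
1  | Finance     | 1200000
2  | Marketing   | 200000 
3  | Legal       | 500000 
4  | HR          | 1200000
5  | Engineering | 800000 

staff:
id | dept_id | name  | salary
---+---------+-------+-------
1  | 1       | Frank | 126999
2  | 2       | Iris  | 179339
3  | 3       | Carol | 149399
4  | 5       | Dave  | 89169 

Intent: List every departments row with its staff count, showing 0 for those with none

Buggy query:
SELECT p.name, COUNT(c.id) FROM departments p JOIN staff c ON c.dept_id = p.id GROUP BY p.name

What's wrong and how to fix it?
Bug: INNER JOIN drops departments rows that have no matching staff rows

Fix: Switch to LEFT JOIN to retain unmatched parent rows

Corrected query:
SELECT p.name, COUNT(c.id) FROM departments p LEFT JOIN staff c ON c.dept_id = p.id GROUP BY p.name

Result:
name        | COUNT(c.id)
------------+------------
Engineering | 1          
Finance     | 1          
HR          | 0          
Legal       | 1          
Marketing   | 1          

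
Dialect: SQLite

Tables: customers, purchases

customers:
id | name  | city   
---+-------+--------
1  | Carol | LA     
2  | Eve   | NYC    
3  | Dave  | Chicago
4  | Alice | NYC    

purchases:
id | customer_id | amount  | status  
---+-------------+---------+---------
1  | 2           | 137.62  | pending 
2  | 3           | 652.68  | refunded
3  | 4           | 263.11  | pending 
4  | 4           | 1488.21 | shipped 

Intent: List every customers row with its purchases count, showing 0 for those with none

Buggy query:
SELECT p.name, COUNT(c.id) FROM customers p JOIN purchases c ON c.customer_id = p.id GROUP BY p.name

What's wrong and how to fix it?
Bug: INNER JOIN drops customers rows that have no matching purchases rows

Fix: Switch to LEFT JOIN to retain unmatched parent rows

Corrected query:
SELECT p.name, COUNT(c.id) FROM customers p LEFT JOIN purchases c ON c.customer_id = p.id GROUP BY p.name

Result:
name  | COUNT(c.id)
------+------------
Alice | 2          
Carol | 0          
Dave  | 1          
Eve   | 1          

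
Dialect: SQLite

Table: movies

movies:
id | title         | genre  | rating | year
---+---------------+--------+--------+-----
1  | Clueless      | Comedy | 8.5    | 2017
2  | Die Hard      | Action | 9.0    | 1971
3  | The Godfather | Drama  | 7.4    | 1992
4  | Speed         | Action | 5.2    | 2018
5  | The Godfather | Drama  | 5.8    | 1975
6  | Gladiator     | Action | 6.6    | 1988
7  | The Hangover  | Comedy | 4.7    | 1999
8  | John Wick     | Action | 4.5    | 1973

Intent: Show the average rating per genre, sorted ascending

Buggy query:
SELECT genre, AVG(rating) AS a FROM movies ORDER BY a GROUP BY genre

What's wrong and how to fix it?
Bug: ORDER BY appears before GROUP BY; SQL clause order requires GROUP BY first

Fix: Reorder: SELECT … FROM … GROUP BY … ORDER BY …

Corrected query:
SELECT genre, AVG(rating) AS a FROM movies GROUP BY genre ORDER BY a

Result:
genre  | a    
-------+------
Action | 6.325
Comedy | 6.6  
Drama  | 6.6  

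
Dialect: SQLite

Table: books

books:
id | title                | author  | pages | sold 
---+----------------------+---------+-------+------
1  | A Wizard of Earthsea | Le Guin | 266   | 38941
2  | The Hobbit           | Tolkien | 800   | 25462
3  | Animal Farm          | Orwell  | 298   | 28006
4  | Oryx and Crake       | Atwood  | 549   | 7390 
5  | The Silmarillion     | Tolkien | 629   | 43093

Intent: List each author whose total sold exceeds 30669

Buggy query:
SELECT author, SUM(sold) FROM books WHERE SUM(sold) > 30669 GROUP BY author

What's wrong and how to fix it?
Bug: SUM(sold) is an aggregate, but WHERE filters rows before aggregation

Fix: Use HAVING (which filters groups after aggregation) instead of WHERE

Corrected query:
SELECT author, SUM(sold) FROM books GROUP BY author HAVING SUM(sold) > 30669

Result:
author  | SUM(sold)
--------+----------
Le Guin | 38941    
Tolkien | 68555    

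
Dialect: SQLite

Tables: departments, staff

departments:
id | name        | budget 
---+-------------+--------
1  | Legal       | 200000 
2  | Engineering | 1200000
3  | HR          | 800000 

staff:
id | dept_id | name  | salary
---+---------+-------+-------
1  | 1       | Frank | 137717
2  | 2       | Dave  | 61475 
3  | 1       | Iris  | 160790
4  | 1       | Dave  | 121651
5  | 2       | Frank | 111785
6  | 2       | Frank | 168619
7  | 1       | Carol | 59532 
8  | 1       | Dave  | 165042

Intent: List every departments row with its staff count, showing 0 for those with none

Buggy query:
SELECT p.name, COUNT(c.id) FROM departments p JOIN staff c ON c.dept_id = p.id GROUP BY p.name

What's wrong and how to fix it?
Bug: An inner join excludes parents with zero children

Fix: Use LEFT JOIN so parents without children still appear (COUNT(c.id) gives 0)

Corrected query:
SELECT p.name, COUNT(c.id) FROM departments p LEFT JOIN staff c ON c.dept_id = p.id GROUP BY p.name

Result:
name        | COUNT(c.id)
------------+------------
Engineering | 3          
HR          | 0          
Legal       | 5          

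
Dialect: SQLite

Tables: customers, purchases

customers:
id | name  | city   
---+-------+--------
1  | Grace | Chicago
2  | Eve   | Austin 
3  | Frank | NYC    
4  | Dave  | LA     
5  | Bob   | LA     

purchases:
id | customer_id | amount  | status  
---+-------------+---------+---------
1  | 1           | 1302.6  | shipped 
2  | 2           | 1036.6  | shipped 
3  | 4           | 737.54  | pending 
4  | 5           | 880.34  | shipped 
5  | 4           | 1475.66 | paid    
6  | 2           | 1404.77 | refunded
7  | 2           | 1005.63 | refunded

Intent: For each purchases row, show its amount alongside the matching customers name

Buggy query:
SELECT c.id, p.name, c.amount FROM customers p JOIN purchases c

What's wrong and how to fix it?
Bug: Missing join condition: each purchases row is matched to all customers rows instead of just its own

Fix: Specify the join condition linking the foreign key to the parent id

Corrected query:
SELECT c.id, p.name, c.amount FROM customers p JOIN purchases c ON c.customer_id = p.id

Result:
id | name  | amount 
---+-------+--------
1  | Grace | 1302.6 
2  | Eve   | 1036.6 
3  | Dave  | 737.54 
4  | Bob   | 880.34 
5  | Dave  | 1475.66
6  | Eve   | 1404.77
7  | Eve   | 1005.63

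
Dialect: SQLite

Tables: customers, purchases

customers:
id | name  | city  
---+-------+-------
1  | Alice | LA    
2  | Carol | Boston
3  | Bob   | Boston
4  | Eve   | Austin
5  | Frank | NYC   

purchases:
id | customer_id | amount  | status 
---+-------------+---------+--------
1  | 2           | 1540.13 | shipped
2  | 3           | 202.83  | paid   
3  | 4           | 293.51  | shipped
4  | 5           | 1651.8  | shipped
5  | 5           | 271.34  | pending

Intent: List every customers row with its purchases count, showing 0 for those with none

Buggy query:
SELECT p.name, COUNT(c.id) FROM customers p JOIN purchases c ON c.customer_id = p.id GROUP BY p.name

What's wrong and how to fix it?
Bug: An inner join excludes parents with zero children

Fix: Switch to LEFT JOIN to retain unmatched parent rows

Corrected query:
SELECT p.name, COUNT(c.id) FROM customers p LEFT JOIN purchases c ON c.customer_id = p.id GROUP BY p.name

Result:
name  | COUNT(c.id)
------+------------
Alice | 0          
Bob   | 1          
Carol | 1          
Eve   | 1          
Frank | 2          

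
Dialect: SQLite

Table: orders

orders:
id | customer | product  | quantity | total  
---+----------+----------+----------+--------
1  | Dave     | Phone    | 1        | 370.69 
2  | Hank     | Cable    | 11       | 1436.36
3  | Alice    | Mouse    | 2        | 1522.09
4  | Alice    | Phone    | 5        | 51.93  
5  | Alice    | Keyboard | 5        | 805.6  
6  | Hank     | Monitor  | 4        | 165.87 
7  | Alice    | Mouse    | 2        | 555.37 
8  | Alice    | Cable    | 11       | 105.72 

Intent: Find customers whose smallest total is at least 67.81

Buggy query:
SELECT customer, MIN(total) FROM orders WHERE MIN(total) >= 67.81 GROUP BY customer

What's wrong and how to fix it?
Bug: MIN() in WHERE is a misuse of aggregate

Fix: Use HAVING for the per-group MIN condition

Corrected query:
SELECT customer, MIN(total) FROM orders GROUP BY customer HAVING MIN(total) >= 67.81

Result:
customer | MIN(total)
---------+-----------
Dave     | 370.69    
Hank     | 165.87    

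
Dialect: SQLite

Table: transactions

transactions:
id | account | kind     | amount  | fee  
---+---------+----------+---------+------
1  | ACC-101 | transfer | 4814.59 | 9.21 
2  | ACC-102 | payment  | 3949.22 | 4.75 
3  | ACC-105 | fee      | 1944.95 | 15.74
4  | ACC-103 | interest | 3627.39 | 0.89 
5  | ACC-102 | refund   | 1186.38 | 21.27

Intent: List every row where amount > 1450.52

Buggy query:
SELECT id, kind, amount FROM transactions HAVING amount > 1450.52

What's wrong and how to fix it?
Bug: This is a non-aggregate query (no GROUP BY, no aggregates), so in SQLite the HAVING clause is invalid here; a row-level condition belongs in WHERE

Fix: Replace HAVING with WHERE since the condition applies to individual rows

Corrected query:
SELECT id, kind, amount FROM transactions WHERE amount > 1450.52

Result:
id | kind     | amount 
---+----------+--------
1  | transfer | 4814.59
2  | payment  | 3949.22
3  | fee      | 1944.95
4  | interest | 3627.39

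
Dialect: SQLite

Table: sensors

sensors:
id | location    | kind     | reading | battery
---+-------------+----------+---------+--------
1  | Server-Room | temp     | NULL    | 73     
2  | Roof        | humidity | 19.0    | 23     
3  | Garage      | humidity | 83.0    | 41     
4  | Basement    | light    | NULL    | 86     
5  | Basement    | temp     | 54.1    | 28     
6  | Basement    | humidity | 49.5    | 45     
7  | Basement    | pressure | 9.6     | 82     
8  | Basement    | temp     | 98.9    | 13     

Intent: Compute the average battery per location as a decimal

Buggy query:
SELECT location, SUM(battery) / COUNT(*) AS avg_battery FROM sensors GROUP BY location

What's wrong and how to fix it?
Bug: SUM(battery) and COUNT(*) are both integers; the division truncates the fractional part

Fix: Cast one side to REAL so the division keeps the fractional part

Corrected query:
SELECT location, SUM(battery) * 1.0 / COUNT(*) AS avg_battery FROM sensors GROUP BY location

Result:
location    | avg_battery
------------+------------
Basement    | 50.8       
Garage      | 41         
Roof        | 23         
Server-Room | 73         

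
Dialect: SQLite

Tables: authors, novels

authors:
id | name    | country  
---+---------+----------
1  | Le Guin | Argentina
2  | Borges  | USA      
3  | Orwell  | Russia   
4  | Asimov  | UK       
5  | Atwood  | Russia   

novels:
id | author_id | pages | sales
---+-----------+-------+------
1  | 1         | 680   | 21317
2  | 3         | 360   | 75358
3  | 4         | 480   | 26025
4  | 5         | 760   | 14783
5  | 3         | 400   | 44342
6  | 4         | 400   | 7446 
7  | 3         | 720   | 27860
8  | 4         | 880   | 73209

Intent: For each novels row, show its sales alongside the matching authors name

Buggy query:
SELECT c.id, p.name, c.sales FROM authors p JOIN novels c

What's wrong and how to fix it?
Bug: JOIN with no ON clause produces a cartesian product; every novels row pairs with every authors row

Fix: Specify the join condition linking the foreign key to the parent id

Corrected query:
SELECT c.id, p.name, c.sales FROM authors p JOIN novels c ON c.author_id = p.id

Result:
id | name    | sales
---+---------+------
1  | Le Guin | 21317
2  | Orwell  | 75358
3  | Asimov  | 26025
4  | Atwood  | 14783
5  | Orwell  | 44342
6  | Asimov  | 7446 
7  | Orwell  | 27860
8  | Asimov  | 73209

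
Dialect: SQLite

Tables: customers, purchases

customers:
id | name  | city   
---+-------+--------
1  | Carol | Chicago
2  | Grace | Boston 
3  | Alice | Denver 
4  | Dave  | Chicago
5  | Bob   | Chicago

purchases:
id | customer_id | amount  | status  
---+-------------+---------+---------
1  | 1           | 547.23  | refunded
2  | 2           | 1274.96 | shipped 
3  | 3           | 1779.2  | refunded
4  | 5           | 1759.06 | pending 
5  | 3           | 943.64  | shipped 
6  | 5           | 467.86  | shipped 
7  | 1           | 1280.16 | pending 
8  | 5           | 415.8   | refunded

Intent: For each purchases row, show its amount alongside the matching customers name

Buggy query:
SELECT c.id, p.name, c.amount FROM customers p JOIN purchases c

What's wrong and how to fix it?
Bug: Missing join condition: each purchases row is matched to all customers rows instead of just its own

Fix: Add ON c.customer_id = p.id to the JOIN

Corrected query:
SELECT c.id, p.name, c.amount FROM customers p JOIN purchases c ON c.customer_id = p.id

Result:
id | name  | amount 
---+-------+--------
1  | Carol | 547.23 
2  | Grace | 1274.96
3  | Alice | 1779.2 
4  | Bob   | 1759.06
5  | Alice | 943.64 
6  | Bob   | 467.86 
7  | Carol | 1280.16
8  | Bob   | 415.8  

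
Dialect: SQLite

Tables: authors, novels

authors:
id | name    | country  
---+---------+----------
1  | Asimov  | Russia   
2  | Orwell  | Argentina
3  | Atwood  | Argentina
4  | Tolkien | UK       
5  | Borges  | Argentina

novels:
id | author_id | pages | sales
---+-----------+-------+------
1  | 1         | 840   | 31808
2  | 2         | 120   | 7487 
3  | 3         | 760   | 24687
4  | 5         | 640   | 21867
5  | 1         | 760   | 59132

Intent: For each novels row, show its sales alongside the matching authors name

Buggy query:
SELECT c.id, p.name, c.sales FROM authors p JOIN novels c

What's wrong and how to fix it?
Bug: JOIN with no ON clause produces a cartesian product; every novels row pairs with every authors row

Fix: Add ON c.author_id = p.id to the JOIN

Corrected query:
SELECT c.id, p.name, c.sales FROM authors p JOIN novels c ON c.author_id = p.id

Result:
id | name   | sales
---+--------+------
1  | Asimov | 31808
2  | Orwell | 7487 
3  | Atwood | 24687
4  | Borges | 21867
5  | Asimov | 59132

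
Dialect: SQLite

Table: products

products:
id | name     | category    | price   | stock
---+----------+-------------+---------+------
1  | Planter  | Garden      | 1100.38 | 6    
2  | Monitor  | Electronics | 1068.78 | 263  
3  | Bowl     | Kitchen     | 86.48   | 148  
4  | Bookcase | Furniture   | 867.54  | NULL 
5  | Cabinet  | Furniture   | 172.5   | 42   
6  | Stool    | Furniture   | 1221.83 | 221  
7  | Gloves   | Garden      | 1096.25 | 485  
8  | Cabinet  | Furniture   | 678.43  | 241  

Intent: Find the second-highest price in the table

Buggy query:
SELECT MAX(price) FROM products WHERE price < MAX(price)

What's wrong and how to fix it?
Bug: The inner MAX is an aggregate inside WHERE, which is not allowed

Fix: Compute the overall MAX in a subquery, then take MAX of rows below it

Corrected query:
SELECT MAX(price) FROM products WHERE price < (SELECT MAX(price) FROM products)

Result:
MAX(price)
----------
1100.38   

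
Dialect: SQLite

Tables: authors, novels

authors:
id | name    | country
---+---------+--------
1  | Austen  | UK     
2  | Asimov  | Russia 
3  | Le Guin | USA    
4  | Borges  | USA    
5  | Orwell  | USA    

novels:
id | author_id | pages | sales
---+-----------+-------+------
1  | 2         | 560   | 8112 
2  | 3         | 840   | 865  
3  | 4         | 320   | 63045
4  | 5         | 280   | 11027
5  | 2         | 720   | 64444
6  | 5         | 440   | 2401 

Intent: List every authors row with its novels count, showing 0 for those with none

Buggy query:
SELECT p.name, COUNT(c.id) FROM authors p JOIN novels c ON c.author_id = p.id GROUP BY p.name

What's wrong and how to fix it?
Bug: An inner join excludes parents with zero children

Fix: Use LEFT JOIN so parents without children still appear (COUNT(c.id) gives 0)

Corrected query:
SELECT p.name, COUNT(c.id) FROM authors p LEFT JOIN novels c ON c.author_id = p.id GROUP BY p.name

Result:
name    | COUNT(c.id)
--------+------------
Asimov  | 2          
Austen  | 0          
Borges  | 1          
Le Guin | 1          
Orwell  | 2          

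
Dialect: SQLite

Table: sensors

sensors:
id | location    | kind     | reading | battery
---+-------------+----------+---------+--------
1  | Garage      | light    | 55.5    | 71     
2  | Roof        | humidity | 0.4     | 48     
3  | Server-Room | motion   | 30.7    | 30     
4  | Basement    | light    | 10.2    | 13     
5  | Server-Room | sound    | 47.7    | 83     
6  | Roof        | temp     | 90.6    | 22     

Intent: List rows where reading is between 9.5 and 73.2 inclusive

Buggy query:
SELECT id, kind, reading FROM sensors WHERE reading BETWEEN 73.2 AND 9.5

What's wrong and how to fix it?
Bug: BETWEEN expects the lower bound first; with 73.2 AND 9.5 the range is empty

Fix: Write BETWEEN 9.5 AND 73.2

Corrected query:
SELECT id, kind, reading FROM sensors WHERE reading BETWEEN 9.5 AND 73.2

Result:
id | kind   | reading
---+--------+--------
1  | light  | 55.5   
3  | motion | 30.7   
4  | light  | 10.2   
5  | sound  | 47.7   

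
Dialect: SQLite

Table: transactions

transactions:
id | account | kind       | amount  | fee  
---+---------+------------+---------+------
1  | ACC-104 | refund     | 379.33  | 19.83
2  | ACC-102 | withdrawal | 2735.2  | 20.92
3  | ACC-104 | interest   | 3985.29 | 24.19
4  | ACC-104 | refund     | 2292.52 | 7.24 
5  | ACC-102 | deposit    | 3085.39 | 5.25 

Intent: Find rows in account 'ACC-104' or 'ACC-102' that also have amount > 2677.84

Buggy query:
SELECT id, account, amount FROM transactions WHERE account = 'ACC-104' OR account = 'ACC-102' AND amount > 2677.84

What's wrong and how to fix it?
Bug: Without parentheses, AND is evaluated before OR, so the amount filter only applies to the 'ACC-102' branch

Fix: Add parentheses around the OR so the AND applies to both alternatives

Corrected query:
SELECT id, account, amount FROM transactions WHERE (account = 'ACC-104' OR account = 'ACC-102') AND amount > 2677.84

Result:
id | account | amount 
---+---------+--------
2  | ACC-102 | 2735.2 
3  | ACC-104 | 3985.29
5  | ACC-102 | 3085.39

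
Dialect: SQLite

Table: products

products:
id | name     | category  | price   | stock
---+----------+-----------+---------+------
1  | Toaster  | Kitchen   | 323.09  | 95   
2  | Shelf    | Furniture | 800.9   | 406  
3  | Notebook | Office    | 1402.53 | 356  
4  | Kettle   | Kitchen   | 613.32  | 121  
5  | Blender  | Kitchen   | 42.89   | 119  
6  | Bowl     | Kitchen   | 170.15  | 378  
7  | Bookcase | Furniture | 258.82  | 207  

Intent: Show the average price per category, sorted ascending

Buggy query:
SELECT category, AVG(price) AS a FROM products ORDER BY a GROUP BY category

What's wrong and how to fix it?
Bug: ORDER BY appears before GROUP BY; SQL clause order requires GROUP BY first

Fix: Move ORDER BY to the end, after GROUP BY

Corrected query:
SELECT category, AVG(price) AS a FROM products GROUP BY category ORDER BY a

Result:
category  | a       
----------+---------
Kitchen   | 287.3625
Furniture | 529.86  
Office    | 1402.53 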